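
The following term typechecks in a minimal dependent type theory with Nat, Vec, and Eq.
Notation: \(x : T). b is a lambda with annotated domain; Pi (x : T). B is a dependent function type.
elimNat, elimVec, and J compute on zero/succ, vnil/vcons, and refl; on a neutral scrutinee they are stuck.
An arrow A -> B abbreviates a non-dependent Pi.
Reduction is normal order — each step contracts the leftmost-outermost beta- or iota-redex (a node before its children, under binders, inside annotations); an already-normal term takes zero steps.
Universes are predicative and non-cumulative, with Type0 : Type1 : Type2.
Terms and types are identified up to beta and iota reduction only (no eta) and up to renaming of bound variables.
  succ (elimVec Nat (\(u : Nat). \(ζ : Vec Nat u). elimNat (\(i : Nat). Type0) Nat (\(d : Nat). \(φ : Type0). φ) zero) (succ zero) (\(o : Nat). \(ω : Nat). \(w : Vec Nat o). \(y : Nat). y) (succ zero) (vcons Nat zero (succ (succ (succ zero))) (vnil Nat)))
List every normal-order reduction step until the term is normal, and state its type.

normal-order reduction:
  succ (elimVec Nat (\(u : Nat). \(ζ : Vec Nat u). elimNat (\(i : Nat). Type0) Nat (\(d : Nat). \(φ : Type0). φ) zero) (succ zero) (\(o : Nat). \(ω : Nat). \(w : Vec Nat o). \(y : Nat). y) (succ zero) (vcons Nat zero (succ (succ (succ zero))) (vnil Nat)))
  ~> succ ((\(u : Nat). \(ζ : Nat). \(i : Vec Nat u). \(d : Nat). d) zero (succ (succ (succ zero))) (vnil Nat) (elimVec Nat (\(φ : Nat). \(o : Vec Nat φ). elimNat (\(ω : Nat). Type0) Nat (\(w : Nat). \(y : Type0). y) zero) (succ zero) (\(e : Nat). \(k : Nat). \(l : Vec Nat e). \(ψ : Nat). ψ) zero (vnil Nat)))
  ~> succ ((\(u : Nat). \(ζ : Vec Nat zero). \(i : Nat). i) (succ (succ (succ zero))) (vnil Nat) (elimVec Nat (\(d : Nat). \(φ : Vec Nat d). elimNat (\(o : Nat). Type0) Nat (\(ω : Nat). \(w : Type0). w) zero) (succ zero) (\(y : Nat). \(e : Nat). \(k : Vec Nat y). \(l : Nat). l) zero (vnil Nat)))
  ~> succ ((\(u : Vec Nat zero). \(ζ : Nat). ζ) (vnil Nat) (elimVec Nat (\(i : Nat). \(d : Vec Nat i). elimNat (\(φ : Nat). Type0) Nat (\(o : Nat). \(ω : Type0). ω) zero) (succ zero) (\(w : Nat). \(y : Nat). \(e : Vec Nat w). \(k : Nat). k) zero (vnil Nat)))
  ~> succ ((\(u : Nat). u) (elimVec Nat (\(ζ : Nat). \(i : Vec Nat ζ). elimNat (\(d : Nat). Type0) Nat (\(φ : Nat). \(o : Type0). o) zero) (succ zero) (\(ω : Nat). \(w : Nat). \(y : Vec Nat ω). \(e : Nat). e) zero (vnil Nat)))
  ~> succ (elimVec Nat (\(u : Nat). \(ζ : Vec Nat u). elimNat (\(i : Nat). Type0) Nat (\(d : Nat). \(φ : Type0). φ) zero) (succ zero) (\(o : Nat). \(ω : Nat). \(w : Vec Nat o). \(y : Nat). y) zero (vnil Nat))
  ~> succ (succ zero)
inferred type:
  Nat


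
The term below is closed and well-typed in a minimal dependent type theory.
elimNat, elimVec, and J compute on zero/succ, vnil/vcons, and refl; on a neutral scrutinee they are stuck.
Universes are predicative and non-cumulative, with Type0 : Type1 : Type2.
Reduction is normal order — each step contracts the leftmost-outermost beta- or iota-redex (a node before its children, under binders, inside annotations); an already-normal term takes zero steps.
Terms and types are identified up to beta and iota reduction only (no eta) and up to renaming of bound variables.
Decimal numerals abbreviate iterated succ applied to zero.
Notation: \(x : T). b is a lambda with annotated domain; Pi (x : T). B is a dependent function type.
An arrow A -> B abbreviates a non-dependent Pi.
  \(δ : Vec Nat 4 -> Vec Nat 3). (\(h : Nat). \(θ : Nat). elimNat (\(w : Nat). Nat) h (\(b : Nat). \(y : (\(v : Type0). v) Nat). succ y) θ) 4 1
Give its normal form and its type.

reduced normal form:
  \(δ : Vec Nat 4 -> Vec Nat 3). 5
type:
  (Vec Nat 4 -> Vec Nat 3) -> Nat


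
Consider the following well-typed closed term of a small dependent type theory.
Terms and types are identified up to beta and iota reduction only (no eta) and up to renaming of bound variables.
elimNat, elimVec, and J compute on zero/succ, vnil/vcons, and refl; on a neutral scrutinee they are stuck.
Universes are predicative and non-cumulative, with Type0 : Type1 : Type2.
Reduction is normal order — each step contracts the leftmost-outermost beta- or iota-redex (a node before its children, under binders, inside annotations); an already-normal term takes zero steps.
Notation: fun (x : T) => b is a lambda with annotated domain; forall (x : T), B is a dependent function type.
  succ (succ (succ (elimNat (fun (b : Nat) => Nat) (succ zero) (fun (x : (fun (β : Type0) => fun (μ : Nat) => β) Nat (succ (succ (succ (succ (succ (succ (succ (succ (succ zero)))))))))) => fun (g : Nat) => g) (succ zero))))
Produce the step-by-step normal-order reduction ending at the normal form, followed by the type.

normal-order reduction sequence:
  succ (succ (succ (elimNat (fun (b : Nat) => Nat) (succ zero) (fun (x : (fun (β : Type0) => fun (μ : Nat) => β) Nat (succ (succ (succ (succ (succ (succ (succ (succ (succ zero)))))))))) => fun (g : Nat) => g) (succ zero))))
  ~> succ (succ (succ ((fun (b : (fun (x : Type0) => fun (β : Nat) => x) Nat (succ (succ (succ (succ (succ (succ (succ (succ (succ zero)))))))))) => fun (μ : Nat) => μ) zero (elimNat (fun (g : Nat) => Nat) (succ zero) (fun (ξ : (fun (e : Type0) => fun (y : Nat) => e) Nat (succ (succ (succ (succ (succ (succ (succ (succ (succ zero)))))))))) => fun (l : Nat) => l) zero))))
  ~> succ (succ (succ ((fun (b : Nat) => b) (elimNat (fun (x : Nat) => Nat) (succ zero) (fun (β : (fun (μ : Type0) => fun (g : Nat) => μ) Nat (succ (succ (succ (succ (succ (succ (succ (succ (succ zero)))))))))) => fun (ξ : Nat) => ξ) zero))))
  ~> succ (succ (succ (elimNat (fun (b : Nat) => Nat) (succ zero) (fun (x : (fun (β : Type0) => fun (μ : Nat) => β) Nat (succ (succ (succ (succ (succ (succ (succ (succ (succ zero)))))))))) => fun (g : Nat) => g) zero)))
  ~> succ (succ (succ (succ zero)))
the term's type:
  Nat


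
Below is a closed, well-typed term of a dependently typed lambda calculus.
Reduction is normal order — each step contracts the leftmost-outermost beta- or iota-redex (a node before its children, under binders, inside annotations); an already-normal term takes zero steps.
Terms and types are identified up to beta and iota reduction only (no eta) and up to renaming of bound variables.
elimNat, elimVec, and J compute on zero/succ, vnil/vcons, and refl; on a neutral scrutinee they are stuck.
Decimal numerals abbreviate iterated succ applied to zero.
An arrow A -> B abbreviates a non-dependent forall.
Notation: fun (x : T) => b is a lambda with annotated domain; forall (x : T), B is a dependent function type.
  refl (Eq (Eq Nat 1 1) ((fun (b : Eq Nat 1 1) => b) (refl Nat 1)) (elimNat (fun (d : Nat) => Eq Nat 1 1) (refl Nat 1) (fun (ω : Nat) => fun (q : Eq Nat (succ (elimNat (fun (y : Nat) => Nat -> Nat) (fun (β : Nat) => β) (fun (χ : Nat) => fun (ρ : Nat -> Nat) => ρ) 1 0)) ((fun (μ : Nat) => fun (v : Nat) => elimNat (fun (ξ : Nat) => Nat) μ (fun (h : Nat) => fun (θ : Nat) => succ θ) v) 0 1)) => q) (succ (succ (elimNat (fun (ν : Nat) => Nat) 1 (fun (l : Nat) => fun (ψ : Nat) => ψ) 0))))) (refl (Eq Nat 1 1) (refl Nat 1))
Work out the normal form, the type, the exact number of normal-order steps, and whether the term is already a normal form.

normal form:
  refl (Eq (Eq Nat 1 1) (refl Nat 1) (refl Nat 1)) (refl (Eq Nat 1 1) (refl Nat 1))
the term's type:
  Eq (Eq (Eq Nat 1 1) (refl Nat 1) (refl Nat 1)) (refl (Eq Nat 1 1) (refl Nat 1)) (refl (Eq Nat 1 1) (refl Nat 1))
normal-order step count: 23
already normal: no
first contracted redex: a beta-redex


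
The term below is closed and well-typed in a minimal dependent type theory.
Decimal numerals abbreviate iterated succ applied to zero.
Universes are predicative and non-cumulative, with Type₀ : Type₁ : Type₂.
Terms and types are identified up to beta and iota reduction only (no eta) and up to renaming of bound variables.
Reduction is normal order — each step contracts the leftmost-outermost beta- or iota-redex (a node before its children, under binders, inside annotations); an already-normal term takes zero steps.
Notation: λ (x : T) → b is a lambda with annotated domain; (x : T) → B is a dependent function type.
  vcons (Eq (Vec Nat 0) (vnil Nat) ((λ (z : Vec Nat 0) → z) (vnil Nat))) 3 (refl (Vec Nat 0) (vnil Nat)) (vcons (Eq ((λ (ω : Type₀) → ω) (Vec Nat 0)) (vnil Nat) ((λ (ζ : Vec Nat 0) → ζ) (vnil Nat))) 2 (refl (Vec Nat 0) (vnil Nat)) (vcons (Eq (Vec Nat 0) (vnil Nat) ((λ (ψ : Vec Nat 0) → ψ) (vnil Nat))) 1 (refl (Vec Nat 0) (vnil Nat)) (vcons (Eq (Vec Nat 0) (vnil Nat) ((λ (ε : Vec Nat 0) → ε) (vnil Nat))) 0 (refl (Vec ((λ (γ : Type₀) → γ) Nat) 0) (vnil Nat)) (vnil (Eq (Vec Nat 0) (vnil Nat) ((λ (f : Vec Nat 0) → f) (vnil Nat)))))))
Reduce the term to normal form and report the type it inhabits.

reduced normal form:
  vcons (Eq (Vec Nat 0) (vnil Nat) (vnil Nat)) 3 (refl (Vec Nat 0) (vnil Nat)) (vcons (Eq (Vec Nat 0) (vnil Nat) (vnil Nat)) 2 (refl (Vec Nat 0) (vnil Nat)) (vcons (Eq (Vec Nat 0) (vnil Nat) (vnil Nat)) 1 (refl (Vec Nat 0) (vnil Nat)) (vcons (Eq (Vec Nat 0) (vnil Nat) (vnil Nat)) 0 (refl (Vec Nat 0) (vnil Nat)) (vnil (Eq (Vec Nat 0) (vnil Nat) (vnil Nat))))))
the term's type:
  Vec (Eq (Vec Nat 0) (vnil Nat) (vnil Nat)) 4
observation: normalization takes exactly 7 steps under the normal-order strategy.


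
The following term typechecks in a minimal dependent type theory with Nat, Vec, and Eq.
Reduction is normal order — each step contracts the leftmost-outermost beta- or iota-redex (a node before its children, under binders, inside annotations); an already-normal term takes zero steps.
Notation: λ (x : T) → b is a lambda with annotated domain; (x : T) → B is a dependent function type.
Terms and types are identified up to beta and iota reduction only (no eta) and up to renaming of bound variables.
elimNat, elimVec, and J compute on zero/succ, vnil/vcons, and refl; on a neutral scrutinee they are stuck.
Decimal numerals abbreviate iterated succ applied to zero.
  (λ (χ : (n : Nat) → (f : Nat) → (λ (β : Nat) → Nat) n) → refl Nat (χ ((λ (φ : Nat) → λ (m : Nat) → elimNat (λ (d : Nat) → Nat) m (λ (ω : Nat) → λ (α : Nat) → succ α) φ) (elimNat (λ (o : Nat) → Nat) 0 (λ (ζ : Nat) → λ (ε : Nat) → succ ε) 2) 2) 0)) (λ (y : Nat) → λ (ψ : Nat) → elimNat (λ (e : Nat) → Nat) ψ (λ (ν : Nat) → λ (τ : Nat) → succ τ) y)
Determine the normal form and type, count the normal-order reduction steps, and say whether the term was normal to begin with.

normal form:
  refl Nat 4
the term's type:
  Eq Nat 4 4
reduction steps (normal order): 32
term was already normal: no
first redex: a beta-redex


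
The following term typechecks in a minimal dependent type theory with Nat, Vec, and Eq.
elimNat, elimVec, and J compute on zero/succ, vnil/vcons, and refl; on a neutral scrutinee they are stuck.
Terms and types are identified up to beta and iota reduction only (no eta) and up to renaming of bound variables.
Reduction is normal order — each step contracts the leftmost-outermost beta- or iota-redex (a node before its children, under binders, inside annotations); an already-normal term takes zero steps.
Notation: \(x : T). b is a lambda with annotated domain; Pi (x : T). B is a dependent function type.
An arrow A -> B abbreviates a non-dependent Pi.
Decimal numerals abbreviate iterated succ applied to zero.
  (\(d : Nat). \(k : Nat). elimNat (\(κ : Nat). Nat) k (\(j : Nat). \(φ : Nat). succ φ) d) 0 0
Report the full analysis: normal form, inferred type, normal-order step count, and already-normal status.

reduced normal form:
  0
the term's type:
  Nat
steps to reach normal form (normal order): 3
already normal: no
first contracted redex: a beta-redex


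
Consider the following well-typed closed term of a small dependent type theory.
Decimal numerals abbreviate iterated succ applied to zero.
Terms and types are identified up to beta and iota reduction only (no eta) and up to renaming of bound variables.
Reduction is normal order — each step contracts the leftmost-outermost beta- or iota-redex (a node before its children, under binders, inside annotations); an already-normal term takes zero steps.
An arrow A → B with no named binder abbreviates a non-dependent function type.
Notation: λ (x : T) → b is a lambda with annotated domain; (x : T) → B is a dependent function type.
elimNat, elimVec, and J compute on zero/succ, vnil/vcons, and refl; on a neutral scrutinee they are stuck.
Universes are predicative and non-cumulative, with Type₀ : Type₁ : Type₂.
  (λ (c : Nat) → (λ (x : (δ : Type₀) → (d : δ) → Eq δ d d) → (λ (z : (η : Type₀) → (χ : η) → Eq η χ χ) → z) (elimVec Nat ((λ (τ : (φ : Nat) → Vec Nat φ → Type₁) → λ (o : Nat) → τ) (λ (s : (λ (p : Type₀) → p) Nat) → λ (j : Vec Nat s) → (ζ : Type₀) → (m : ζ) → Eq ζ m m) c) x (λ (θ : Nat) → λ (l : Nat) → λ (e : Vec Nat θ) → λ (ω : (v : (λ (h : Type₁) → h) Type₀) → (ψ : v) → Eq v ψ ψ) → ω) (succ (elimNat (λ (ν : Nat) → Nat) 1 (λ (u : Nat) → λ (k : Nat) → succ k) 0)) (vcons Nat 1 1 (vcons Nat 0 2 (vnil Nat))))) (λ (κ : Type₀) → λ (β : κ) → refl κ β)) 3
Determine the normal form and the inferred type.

normal form:
  λ (c : Type₀) → λ (x : c) → refl c x
the term's type:
  (c : Type₀) → (x : c) → Eq c x x


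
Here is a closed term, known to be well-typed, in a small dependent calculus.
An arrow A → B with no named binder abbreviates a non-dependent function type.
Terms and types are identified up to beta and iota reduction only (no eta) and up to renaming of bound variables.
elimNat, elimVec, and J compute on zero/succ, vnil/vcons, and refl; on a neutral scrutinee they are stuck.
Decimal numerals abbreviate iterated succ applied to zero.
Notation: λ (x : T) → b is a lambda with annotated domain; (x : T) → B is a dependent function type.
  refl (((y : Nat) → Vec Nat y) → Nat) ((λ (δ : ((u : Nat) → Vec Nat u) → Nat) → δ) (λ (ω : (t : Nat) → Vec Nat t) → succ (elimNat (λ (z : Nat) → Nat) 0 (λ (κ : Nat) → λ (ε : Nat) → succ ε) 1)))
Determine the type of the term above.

inferred type:
  Eq (((y : Nat) → Vec Nat y) → Nat) (λ (δ : (u : Nat) → Vec Nat u) → 2) (λ (ω : (t : Nat) → Vec Nat t) → 2)


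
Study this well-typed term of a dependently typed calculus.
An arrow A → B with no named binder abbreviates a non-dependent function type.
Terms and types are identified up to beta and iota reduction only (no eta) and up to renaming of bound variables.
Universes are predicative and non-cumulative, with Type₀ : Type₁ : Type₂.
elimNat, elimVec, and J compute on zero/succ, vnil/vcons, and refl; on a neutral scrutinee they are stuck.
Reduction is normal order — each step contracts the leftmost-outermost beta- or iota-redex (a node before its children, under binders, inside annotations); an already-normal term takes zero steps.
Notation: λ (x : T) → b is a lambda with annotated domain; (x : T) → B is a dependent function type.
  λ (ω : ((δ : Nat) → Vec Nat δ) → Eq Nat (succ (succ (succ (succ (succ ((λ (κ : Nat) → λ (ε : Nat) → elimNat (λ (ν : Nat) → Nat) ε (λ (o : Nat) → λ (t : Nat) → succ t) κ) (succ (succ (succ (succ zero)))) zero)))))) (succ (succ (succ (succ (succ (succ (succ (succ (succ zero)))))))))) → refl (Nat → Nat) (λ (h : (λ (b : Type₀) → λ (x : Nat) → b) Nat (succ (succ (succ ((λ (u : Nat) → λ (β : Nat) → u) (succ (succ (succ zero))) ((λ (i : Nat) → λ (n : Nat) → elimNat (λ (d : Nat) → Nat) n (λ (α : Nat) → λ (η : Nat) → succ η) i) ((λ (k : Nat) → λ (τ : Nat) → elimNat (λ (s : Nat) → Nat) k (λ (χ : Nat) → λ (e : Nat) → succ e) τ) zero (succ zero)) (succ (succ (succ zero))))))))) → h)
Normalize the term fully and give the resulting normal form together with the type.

reduced normal form:
  λ (ω : ((δ : Nat) → Vec Nat δ) → Eq Nat (succ (succ (succ (succ (succ (succ (succ (succ (succ zero))))))))) (succ (succ (succ (succ (succ (succ (succ (succ (succ zero)))))))))) → refl (Nat → Nat) (λ (κ : Nat) → κ)
the term's type:
  (((ω : Nat) → Vec Nat ω) → Eq Nat (succ (succ (succ (succ (succ (succ (succ (succ (succ zero))))))))) (succ (succ (succ (succ (succ (succ (succ (succ (succ zero)))))))))) → Eq (Nat → Nat) (λ (δ : Nat) → δ) (λ (κ : Nat) → κ)
observation: reduction starts at a beta-redex, and 17 normal-order steps reach the normal form.


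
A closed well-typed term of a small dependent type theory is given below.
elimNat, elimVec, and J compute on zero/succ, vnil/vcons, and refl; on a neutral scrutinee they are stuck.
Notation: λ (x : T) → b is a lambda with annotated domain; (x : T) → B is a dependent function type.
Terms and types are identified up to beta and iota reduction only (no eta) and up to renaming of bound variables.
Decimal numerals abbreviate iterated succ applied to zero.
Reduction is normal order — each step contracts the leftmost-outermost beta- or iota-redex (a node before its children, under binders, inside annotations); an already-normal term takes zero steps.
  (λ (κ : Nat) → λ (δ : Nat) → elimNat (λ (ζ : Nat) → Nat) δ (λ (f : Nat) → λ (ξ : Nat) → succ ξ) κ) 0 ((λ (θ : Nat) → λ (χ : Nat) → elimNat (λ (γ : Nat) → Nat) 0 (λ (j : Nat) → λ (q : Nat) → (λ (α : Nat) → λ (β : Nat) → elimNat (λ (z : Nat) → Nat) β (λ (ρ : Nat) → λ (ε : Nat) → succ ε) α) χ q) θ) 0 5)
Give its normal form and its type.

reduced normal form:
  0
inferred type:
  Nat
observation: the first redex contracted is a beta-redex; the normal form is reached in 6 normal-order steps.


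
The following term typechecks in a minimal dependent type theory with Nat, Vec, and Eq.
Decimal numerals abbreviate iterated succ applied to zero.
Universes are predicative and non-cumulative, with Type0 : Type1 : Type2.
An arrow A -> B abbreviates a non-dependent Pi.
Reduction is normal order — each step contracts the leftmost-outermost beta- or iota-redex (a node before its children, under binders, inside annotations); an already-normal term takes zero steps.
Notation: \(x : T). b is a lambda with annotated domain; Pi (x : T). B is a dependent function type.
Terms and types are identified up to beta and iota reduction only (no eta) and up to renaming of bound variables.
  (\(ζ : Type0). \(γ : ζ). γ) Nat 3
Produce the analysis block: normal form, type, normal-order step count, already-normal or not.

reduced normal form:
  3
type:
  Nat
steps to reach normal form (normal order): 2
already normal: no
first redex: a beta-redex


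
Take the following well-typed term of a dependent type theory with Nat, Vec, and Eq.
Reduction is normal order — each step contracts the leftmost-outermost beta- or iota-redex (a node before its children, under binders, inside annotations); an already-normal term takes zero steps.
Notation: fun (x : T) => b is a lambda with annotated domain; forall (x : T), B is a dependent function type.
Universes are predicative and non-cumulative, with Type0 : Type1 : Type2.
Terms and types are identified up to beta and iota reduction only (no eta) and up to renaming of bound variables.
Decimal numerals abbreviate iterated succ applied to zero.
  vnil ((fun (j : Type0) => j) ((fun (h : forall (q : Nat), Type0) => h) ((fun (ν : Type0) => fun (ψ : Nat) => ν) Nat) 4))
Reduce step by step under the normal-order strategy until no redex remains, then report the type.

reduction (normal order):
  vnil ((fun (j : Type0) => j) ((fun (h : forall (q : Nat), Type0) => h) ((fun (ν : Type0) => fun (ψ : Nat) => ν) Nat) 4))
  ~> vnil ((fun (j : forall (h : Nat), Type0) => j) ((fun (q : Type0) => fun (ν : Nat) => q) Nat) 4)
  ~> vnil ((fun (j : Type0) => fun (h : Nat) => j) Nat 4)
  ~> vnil ((fun (j : Nat) => Nat) 4)
  ~> vnil Nat
inferred type:
  Vec Nat 0


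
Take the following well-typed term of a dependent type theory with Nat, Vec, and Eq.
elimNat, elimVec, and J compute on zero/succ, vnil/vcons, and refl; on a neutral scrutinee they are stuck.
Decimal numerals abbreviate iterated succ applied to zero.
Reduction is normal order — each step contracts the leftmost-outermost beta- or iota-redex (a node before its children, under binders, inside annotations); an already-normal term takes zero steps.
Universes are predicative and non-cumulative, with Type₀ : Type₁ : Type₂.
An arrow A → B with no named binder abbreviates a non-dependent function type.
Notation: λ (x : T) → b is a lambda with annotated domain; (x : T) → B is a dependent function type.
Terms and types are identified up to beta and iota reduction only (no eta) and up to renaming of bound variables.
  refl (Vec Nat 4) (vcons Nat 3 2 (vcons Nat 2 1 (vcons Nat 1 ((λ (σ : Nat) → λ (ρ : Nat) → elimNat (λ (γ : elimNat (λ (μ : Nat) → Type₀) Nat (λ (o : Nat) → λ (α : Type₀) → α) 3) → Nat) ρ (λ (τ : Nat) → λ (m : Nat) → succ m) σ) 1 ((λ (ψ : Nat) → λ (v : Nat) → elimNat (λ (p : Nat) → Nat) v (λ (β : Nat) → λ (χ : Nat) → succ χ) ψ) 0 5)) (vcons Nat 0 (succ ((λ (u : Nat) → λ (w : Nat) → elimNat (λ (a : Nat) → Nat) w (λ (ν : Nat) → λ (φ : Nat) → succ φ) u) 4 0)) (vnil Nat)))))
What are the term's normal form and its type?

reduced normal form:
  refl (Vec Nat 4) (vcons Nat 3 2 (vcons Nat 2 1 (vcons Nat 1 6 (vcons Nat 0 5 (vnil Nat)))))
inferred type:
  Eq (Vec Nat 4) (vcons Nat 3 2 (vcons Nat 2 1 (vcons Nat 1 6 (vcons Nat 0 5 (vnil Nat))))) (vcons Nat 3 2 (vcons Nat 2 1 (vcons Nat 1 6 (vcons Nat 0 5 (vnil Nat)))))
observation: reduction starts at a beta-redex, and 24 normal-order steps reach the normal form.


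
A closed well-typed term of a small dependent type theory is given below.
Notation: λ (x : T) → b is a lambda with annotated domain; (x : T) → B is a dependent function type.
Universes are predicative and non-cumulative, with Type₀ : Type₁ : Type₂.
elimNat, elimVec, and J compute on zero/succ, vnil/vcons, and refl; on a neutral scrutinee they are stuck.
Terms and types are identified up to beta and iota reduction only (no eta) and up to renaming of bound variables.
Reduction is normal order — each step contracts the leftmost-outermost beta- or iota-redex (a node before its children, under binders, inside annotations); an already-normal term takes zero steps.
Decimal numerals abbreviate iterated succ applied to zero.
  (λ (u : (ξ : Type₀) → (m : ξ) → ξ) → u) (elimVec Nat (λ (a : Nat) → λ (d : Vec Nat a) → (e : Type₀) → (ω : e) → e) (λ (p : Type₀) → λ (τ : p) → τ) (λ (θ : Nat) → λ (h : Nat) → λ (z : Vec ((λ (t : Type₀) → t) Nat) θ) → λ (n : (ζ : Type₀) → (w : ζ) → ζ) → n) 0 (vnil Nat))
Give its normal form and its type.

resulting normal form:
  λ (u : Type₀) → λ (ξ : u) → ξ
type:
  (u : Type₀) → (ξ : u) → u


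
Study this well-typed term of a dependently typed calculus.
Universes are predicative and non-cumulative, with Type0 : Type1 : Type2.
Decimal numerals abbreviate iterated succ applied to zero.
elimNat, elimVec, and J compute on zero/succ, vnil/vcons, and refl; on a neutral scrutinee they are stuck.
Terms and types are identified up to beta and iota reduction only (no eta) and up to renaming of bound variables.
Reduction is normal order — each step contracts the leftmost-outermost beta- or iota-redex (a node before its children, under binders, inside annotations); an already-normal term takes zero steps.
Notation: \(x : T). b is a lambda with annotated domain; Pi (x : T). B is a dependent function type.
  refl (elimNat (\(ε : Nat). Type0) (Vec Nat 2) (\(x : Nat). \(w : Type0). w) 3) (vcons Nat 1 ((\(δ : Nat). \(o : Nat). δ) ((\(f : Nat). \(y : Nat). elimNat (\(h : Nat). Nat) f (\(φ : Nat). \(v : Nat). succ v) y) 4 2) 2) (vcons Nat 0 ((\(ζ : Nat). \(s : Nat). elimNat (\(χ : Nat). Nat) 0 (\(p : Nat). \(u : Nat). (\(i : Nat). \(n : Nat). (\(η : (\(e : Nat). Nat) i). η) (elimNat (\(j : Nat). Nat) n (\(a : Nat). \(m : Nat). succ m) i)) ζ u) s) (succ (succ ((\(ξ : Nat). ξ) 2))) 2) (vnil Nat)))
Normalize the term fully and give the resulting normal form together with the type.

resulting normal form:
  refl (Vec Nat 2) (vcons Nat 1 6 (vcons Nat 0 8 (vnil Nat)))
inferred type:
  Eq (Vec Nat 2) (vcons Nat 1 6 (vcons Nat 0 8 (vnil Nat))) (vcons Nat 1 6 (vcons Nat 0 8 (vnil Nat)))
observation: the leftmost-outermost redex is an elimNat iota-redex, and normalization takes 64 steps.


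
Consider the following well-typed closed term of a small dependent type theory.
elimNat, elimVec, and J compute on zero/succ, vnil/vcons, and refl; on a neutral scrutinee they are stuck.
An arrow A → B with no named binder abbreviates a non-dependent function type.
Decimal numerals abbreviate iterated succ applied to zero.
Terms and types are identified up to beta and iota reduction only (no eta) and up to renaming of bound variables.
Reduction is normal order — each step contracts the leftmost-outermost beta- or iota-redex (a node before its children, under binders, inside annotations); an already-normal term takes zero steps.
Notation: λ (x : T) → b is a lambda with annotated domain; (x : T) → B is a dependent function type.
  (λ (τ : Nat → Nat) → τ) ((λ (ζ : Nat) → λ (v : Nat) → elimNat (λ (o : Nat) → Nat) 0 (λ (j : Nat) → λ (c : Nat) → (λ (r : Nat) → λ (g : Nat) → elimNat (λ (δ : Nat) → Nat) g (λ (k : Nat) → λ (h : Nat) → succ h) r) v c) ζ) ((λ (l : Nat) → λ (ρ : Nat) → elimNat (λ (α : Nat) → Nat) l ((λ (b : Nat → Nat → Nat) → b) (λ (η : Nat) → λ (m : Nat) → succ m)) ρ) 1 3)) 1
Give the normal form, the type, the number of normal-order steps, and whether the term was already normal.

reduced normal form:
  4
the term's type:
  Nat
steps to reach normal form (normal order): 37
already normal: no
first redex: a beta-redex


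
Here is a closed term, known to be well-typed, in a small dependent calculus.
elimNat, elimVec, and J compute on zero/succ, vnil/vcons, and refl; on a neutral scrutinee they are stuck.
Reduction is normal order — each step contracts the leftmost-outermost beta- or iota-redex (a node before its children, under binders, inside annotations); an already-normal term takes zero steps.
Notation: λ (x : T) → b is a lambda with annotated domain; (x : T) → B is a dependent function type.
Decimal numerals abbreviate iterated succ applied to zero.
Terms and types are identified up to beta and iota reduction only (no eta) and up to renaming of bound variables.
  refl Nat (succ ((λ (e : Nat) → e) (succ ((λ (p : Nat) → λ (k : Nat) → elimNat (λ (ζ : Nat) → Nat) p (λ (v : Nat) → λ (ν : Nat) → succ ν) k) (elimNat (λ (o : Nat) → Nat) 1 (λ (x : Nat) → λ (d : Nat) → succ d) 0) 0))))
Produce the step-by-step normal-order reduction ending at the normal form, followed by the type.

reduction (normal order):
  refl Nat (succ ((λ (e : Nat) → e) (succ ((λ (p : Nat) → λ (k : Nat) → elimNat (λ (ζ : Nat) → Nat) p (λ (v : Nat) → λ (ν : Nat) → succ ν) k) (elimNat (λ (o : Nat) → Nat) 1 (λ (x : Nat) → λ (d : Nat) → succ d) 0) 0))))
  ~> refl Nat (succ (succ ((λ (e : Nat) → λ (p : Nat) → elimNat (λ (k : Nat) → Nat) e (λ (ζ : Nat) → λ (v : Nat) → succ v) p) (elimNat (λ (ν : Nat) → Nat) 1 (λ (o : Nat) → λ (x : Nat) → succ x) 0) 0)))
  ~> refl Nat (succ (succ ((λ (e : Nat) → elimNat (λ (p : Nat) → Nat) (elimNat (λ (k : Nat) → Nat) 1 (λ (ζ : Nat) → λ (v : Nat) → succ v) 0) (λ (ν : Nat) → λ (o : Nat) → succ o) e) 0)))
  ~> refl Nat (succ (succ (elimNat (λ (e : Nat) → Nat) (elimNat (λ (p : Nat) → Nat) 1 (λ (k : Nat) → λ (ζ : Nat) → succ ζ) 0) (λ (v : Nat) → λ (ν : Nat) → succ ν) 0)))
  ~> refl Nat (succ (succ (elimNat (λ (e : Nat) → Nat) 1 (λ (p : Nat) → λ (k : Nat) → succ k) 0)))
  ~> refl Nat 3
inferred type:
  Eq Nat 3 3


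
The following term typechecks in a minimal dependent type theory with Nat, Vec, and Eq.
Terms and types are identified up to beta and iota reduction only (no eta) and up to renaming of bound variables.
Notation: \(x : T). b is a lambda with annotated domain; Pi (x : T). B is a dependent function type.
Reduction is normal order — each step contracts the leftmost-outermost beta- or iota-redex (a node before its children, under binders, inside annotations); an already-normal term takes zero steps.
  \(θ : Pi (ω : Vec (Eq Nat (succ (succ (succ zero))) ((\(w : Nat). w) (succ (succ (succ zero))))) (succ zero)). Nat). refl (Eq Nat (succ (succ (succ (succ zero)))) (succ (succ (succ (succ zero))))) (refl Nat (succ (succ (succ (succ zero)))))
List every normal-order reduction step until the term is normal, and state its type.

reduction (normal order):
  \(θ : Pi (ω : Vec (Eq Nat (succ (succ (succ zero))) ((\(w : Nat). w) (succ (succ (succ zero))))) (succ zero)). Nat). refl (Eq Nat (succ (succ (succ (succ zero)))) (succ (succ (succ (succ zero))))) (refl Nat (succ (succ (succ (succ zero)))))
  ~> \(θ : Pi (ω : Vec (Eq Nat (succ (succ (succ zero))) (succ (succ (succ zero)))) (succ zero)). Nat). refl (Eq Nat (succ (succ (succ (succ zero)))) (succ (succ (succ (succ zero))))) (refl Nat (succ (succ (succ (succ zero)))))
inferred type:
  Pi (θ : Pi (ω : Vec (Eq Nat (succ (succ (succ zero))) (succ (succ (succ zero)))) (succ zero)). Nat). Eq (Eq Nat (succ (succ (succ (succ zero)))) (succ (succ (succ (succ zero))))) (refl Nat (succ (succ (succ (succ zero))))) (refl Nat (succ (succ (succ (succ zero)))))


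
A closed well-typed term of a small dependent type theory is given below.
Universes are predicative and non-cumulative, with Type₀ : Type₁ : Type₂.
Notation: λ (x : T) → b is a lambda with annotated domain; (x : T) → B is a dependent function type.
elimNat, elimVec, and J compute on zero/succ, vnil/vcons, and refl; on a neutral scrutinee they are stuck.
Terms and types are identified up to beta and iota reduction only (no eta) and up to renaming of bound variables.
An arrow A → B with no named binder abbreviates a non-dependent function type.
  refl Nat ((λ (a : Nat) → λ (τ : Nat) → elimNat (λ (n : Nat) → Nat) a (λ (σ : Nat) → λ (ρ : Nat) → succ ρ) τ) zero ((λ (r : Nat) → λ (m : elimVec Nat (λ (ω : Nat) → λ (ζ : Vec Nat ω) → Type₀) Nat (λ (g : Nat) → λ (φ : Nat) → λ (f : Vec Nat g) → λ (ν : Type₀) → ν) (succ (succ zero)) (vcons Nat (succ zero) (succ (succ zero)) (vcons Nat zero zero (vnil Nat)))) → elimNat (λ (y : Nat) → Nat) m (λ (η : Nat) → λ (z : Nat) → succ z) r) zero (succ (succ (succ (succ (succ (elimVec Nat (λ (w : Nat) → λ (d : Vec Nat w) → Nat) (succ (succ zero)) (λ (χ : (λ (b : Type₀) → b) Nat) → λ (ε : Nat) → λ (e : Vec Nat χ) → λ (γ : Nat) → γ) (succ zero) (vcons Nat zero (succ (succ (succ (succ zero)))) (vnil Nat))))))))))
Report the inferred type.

inferred type:
  Eq Nat (succ (succ (succ (succ (succ (succ (succ zero))))))) (succ (succ (succ (succ (succ (succ (succ zero)))))))


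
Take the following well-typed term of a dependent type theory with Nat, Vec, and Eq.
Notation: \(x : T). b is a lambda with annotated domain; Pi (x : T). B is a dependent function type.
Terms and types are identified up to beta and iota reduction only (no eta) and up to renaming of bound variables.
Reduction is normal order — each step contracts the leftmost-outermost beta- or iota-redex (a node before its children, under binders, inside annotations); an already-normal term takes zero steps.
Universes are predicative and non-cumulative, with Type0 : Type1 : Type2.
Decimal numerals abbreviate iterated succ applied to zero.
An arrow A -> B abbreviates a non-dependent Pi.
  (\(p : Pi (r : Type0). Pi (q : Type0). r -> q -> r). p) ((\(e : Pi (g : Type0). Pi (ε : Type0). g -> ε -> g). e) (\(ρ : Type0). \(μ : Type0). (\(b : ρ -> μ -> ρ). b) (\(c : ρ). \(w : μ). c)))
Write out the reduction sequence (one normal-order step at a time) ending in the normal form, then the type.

normal-order reduction:
  (\(p : Pi (r : Type0). Pi (q : Type0). r -> q -> r). p) ((\(e : Pi (g : Type0). Pi (ε : Type0). g -> ε -> g). e) (\(ρ : Type0). \(μ : Type0). (\(b : ρ -> μ -> ρ). b) (\(c : ρ). \(w : μ). c)))
  ~> (\(p : Pi (r : Type0). Pi (q : Type0). r -> q -> r). p) (\(e : Type0). \(g : Type0). (\(ε : e -> g -> e). ε) (\(ρ : e). \(μ : g). ρ))
  ~> \(p : Type0). \(r : Type0). (\(q : p -> r -> p). q) (\(e : p). \(g : r). e)
  ~> \(p : Type0). \(r : Type0). \(q : p). \(e : r). q
inferred type:
  Pi (p : Type0). Pi (r : Type0). p -> r -> p


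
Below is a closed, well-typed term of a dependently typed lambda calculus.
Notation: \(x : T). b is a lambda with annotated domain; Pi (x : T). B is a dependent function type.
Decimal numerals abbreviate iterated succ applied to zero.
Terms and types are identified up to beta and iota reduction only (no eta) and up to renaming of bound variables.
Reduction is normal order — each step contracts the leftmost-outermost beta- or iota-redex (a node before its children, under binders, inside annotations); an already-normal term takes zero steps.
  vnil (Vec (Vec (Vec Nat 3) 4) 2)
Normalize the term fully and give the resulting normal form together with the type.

reduced normal form:
  vnil (Vec (Vec (Vec Nat 3) 4) 2)
type:
  Vec (Vec (Vec (Vec Nat 3) 4) 2) 0
observation: the term is already in normal form.


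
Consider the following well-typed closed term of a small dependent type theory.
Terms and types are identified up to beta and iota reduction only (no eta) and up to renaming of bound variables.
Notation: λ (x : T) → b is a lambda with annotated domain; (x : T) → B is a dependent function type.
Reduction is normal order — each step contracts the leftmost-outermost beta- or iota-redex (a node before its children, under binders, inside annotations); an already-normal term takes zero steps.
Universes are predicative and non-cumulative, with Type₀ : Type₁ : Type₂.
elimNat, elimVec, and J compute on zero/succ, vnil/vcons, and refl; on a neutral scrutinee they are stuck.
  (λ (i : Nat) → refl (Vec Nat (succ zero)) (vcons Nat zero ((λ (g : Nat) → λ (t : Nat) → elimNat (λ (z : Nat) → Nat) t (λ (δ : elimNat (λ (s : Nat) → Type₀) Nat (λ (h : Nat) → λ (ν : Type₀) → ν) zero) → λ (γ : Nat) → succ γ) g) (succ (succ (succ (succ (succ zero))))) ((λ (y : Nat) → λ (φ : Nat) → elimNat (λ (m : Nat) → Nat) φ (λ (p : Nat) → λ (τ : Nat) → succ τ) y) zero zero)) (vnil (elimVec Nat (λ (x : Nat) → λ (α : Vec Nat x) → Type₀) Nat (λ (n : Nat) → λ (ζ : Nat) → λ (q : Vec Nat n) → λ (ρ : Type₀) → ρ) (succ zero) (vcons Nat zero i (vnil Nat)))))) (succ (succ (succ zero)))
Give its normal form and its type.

reduced normal form:
  refl (Vec Nat (succ zero)) (vcons Nat zero (succ (succ (succ (succ (succ zero))))) (vnil Nat))
the term's type:
  Eq (Vec Nat (succ zero)) (vcons Nat zero (succ (succ (succ (succ (succ zero))))) (vnil Nat)) (vcons Nat zero (succ (succ (succ (succ (succ zero))))) (vnil Nat))


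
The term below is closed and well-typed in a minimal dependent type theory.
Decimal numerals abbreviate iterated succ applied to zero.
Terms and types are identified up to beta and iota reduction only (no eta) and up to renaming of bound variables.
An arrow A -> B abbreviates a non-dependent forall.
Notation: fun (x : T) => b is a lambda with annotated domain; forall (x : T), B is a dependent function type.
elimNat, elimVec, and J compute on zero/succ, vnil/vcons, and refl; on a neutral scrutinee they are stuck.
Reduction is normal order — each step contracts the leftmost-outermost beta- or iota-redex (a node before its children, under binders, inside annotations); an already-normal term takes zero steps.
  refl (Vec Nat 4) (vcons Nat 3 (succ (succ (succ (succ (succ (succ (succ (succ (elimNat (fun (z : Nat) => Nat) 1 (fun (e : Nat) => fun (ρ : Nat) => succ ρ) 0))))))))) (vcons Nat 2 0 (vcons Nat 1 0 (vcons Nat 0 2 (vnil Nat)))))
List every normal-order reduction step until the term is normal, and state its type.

normal-order reduction:
  refl (Vec Nat 4) (vcons Nat 3 (succ (succ (succ (succ (succ (succ (succ (succ (elimNat (fun (z : Nat) => Nat) 1 (fun (e : Nat) => fun (ρ : Nat) => succ ρ) 0))))))))) (vcons Nat 2 0 (vcons Nat 1 0 (vcons Nat 0 2 (vnil Nat)))))
  ~> refl (Vec Nat 4) (vcons Nat 3 9 (vcons Nat 2 0 (vcons Nat 1 0 (vcons Nat 0 2 (vnil Nat)))))
type:
  Eq (Vec Nat 4) (vcons Nat 3 9 (vcons Nat 2 0 (vcons Nat 1 0 (vcons Nat 0 2 (vnil Nat))))) (vcons Nat 3 9 (vcons Nat 2 0 (vcons Nat 1 0 (vcons Nat 0 2 (vnil Nat)))))


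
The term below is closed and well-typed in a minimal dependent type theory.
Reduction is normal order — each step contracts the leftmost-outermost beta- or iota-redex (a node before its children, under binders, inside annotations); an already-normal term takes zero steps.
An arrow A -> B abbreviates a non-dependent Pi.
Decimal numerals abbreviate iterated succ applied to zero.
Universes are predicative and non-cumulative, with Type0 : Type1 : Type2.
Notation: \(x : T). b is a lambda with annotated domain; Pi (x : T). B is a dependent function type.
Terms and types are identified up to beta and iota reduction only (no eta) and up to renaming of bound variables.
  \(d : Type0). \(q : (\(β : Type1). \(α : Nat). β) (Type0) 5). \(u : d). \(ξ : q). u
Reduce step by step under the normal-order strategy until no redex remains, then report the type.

reduction (normal order):
  \(d : Type0). \(q : (\(β : Type1). \(α : Nat). β) (Type0) 5). \(u : d). \(ξ : q). u
  ~> \(d : Type0). \(q : (\(β : Nat). Type0) 5). \(α : d). \(u : q). α
  ~> \(d : Type0). \(q : Type0). \(β : d). \(α : q). β
inferred type:
  Pi (d : Type0). Pi (q : Type0). d -> q -> d


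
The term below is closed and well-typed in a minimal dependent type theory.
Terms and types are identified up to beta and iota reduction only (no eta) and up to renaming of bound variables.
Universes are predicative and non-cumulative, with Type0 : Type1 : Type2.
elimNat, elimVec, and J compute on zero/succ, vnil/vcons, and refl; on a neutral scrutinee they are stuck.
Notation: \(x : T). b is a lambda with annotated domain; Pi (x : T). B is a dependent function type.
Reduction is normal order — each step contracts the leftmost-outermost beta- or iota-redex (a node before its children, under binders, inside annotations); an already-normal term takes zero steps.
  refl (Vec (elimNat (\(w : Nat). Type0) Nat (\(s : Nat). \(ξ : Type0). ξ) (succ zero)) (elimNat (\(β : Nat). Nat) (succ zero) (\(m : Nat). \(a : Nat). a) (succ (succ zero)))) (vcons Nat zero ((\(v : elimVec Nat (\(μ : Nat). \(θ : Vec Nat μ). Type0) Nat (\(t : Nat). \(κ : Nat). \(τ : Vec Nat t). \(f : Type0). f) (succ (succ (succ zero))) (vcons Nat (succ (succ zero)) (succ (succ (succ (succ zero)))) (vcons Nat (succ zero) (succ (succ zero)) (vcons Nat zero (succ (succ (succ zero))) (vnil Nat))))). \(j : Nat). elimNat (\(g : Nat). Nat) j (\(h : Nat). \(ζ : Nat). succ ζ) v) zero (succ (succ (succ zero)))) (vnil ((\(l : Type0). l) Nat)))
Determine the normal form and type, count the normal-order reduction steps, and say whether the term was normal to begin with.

resulting normal form:
  refl (Vec Nat (succ zero)) (vcons Nat zero (succ (succ (succ zero))) (vnil Nat))
inferred type:
  Eq (Vec Nat (succ zero)) (vcons Nat zero (succ (succ (succ zero))) (vnil Nat)) (vcons Nat zero (succ (succ (succ zero))) (vnil Nat))
reduction steps (normal order): 15
started in normal form: no
first contracted redex: an elimNat iota-redex


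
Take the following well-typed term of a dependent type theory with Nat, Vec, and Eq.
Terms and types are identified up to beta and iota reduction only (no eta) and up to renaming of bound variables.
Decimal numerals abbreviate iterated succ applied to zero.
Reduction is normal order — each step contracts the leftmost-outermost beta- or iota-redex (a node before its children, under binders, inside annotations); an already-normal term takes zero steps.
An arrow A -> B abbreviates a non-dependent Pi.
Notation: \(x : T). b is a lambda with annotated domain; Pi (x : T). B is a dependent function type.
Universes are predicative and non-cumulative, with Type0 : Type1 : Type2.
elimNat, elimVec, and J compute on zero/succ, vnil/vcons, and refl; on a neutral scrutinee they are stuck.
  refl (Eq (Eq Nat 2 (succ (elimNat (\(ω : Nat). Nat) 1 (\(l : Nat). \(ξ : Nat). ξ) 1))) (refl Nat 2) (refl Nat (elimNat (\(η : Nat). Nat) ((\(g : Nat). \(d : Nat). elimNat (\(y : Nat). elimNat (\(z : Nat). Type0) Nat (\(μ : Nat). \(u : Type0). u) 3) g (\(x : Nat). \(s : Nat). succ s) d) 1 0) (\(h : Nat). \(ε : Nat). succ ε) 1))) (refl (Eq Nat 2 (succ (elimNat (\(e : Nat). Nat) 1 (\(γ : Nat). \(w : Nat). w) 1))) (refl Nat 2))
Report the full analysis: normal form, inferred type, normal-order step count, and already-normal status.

resulting normal form:
  refl (Eq (Eq Nat 2 2) (refl Nat 2) (refl Nat 2)) (refl (Eq Nat 2 2) (refl Nat 2))
type:
  Eq (Eq (Eq Nat 2 2) (refl Nat 2) (refl Nat 2)) (refl (Eq Nat 2 2) (refl Nat 2)) (refl (Eq Nat 2 2) (refl Nat 2))
reduction steps (normal order): 15
term was already normal: no
first contracted redex: an elimNat iota-redex
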